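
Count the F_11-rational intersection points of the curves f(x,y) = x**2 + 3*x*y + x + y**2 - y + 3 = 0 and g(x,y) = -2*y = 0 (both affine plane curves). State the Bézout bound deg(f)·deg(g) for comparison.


Common zeros: {(5, 0)}; count = 1; Bézout bound = 2.

deg(f) = 2, deg(g) = 1, so Bézout bound = 2.
Scan x ∈ F_11. For each x, list the y ∈ F_11 with f(x, y) ≡ 0 and those with g(x, y) ≡ 0 (mod 11); the common zeros in that column are the intersection.
  x = 0: f ≡ 0 at y ∈ {6}; g ≡ 0 at y ∈ {0}; common: ∅.
  x = 1: f ≡ 0 at y ∈ ∅; g ≡ 0 at y ∈ {0}; common: ∅.
  x = 2: f ≡ 0 at y ∈ {3}; g ≡ 0 at y ∈ {0}; common: ∅.
  x = 3: f ≡ 0 at y ∈ {6, 8}; g ≡ 0 at y ∈ {0}; common: ∅.
  x = 4: f ≡ 0 at y ∈ ∅; g ≡ 0 at y ∈ {0}; common: ∅.
  x = 5: f ≡ 0 at y ∈ {0, 8}; g ≡ 0 at y ∈ {0}; common: {0}.
  x = 6: f ≡ 0 at y ∈ ∅; g ≡ 0 at y ∈ {0}; common: ∅.
  x = 7: f ≡ 0 at y ∈ ∅; g ≡ 0 at y ∈ {0}; common: ∅.
  x = 8: f ≡ 0 at y ∈ {1, 9}; g ≡ 0 at y ∈ {0}; common: ∅.
  x = 9: f ≡ 0 at y ∈ ∅; g ≡ 0 at y ∈ {0}; common: ∅.
  x = 10: f ≡ 0 at y ∈ {1, 3}; g ≡ 0 at y ∈ {0}; common: ∅.
Collecting: common zeros = {(5, 0)}, so the count is 1.
Comparison with the Bézout bound: 1 ≤ 2 = deg(f)·deg(g), as expected for curves with no common component (the affine F_11-count falls short of the bound because intersections may lie at infinity, over extension fields, or carry multiplicity).


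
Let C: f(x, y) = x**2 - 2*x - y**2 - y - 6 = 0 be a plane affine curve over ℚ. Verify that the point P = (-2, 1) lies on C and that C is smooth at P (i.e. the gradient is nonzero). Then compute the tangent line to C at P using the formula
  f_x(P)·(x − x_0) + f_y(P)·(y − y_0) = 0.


Tangent line at P: -6*x - 3*y - 9 = 0.

Step 1: f(-2, 1) = 0, so P lies on C.
Step 2: partial derivatives
  f_x(x, y) = 2*x - 2, f_y(x, y) = -2*y - 1.
  f_x(P) = -6, f_y(P) = -3 (gradient nonzero, so P is smooth).
Step 3: tangent line at P: -6·(x − -2) + -3·(y − 1) = 0.
Expanding: -6*x - 3*y - 9 = 0.


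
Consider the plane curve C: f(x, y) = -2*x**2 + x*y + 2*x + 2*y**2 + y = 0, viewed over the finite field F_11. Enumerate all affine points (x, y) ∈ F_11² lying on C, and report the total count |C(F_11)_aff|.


Affine F_11-points: {(0, 0), (0, 5), (1, 0), (1, 10), (5, 9), (5, 10), (6, 4), (6, 9), (8, 4), (8, 8), (9, 1), (9, 5)}; count = 12.

For each of the 121 pairs (x, y) ∈ F_11², evaluate f(x, y) mod 11. Record the zeros.
  x = 0: [0↦0, 1↦3, 2↦10, 3↦10, 4↦3, 5↦0, 6↦1, 7↦6, 8↦4, 9↦6, 10↦1]  zeros at y ∈ {0, 5}
  x = 1: [0↦0, 1↦4, 2↦1, 3↦2, 4↦7, 5↦5, 6↦7, 7↦2, 8↦1, 9↦4, 10↦0]  zeros at y ∈ {0, 10}
  x = 2: [0↦7, 1↦1, 2↦10, 3↦1, 4↦7, 5↦6, 6↦9, 7↦5, 8↦5, 9↦9, 10↦6]  zeros at y ∈ ∅
  x = 3: [0↦10, 1↦5, 2↦4, 3↦7, 4↦3, 5↦3, 6↦7, 7↦4, 8↦5, 9↦10, 10↦8]  zeros at y ∈ ∅
  x = 4: [0↦9, 1↦5, 2↦5, 3↦9, 4↦6, 5↦7, 6↦1, 7↦10, 8↦1, 9↦7, 10↦6]  zeros at y ∈ ∅
  x = 5: [0↦4, 1↦1, 2↦2, 3↦7, 4↦5, 5↦7, 6↦2, 7↦1, 8↦4, 9↦0, 10↦0]  zeros at y ∈ {9, 10}
  x = 6: [0↦6, 1↦4, 2↦6, 3↦1, 4↦0, 5↦3, 6↦10, 7↦10, 8↦3, 9↦0, 10↦1]  zeros at y ∈ {4, 9}
  x = 7: [0↦4, 1↦3, 2↦6, 3↦2, 4↦2, 5↦6, 6↦3, 7↦4, 8↦9, 9↦7, 10↦9]  zeros at y ∈ ∅
  x = 8: [0↦9, 1↦9, 2↦2, 3↦10, 4↦0, 5↦5, 6↦3, 7↦5, 8↦0, 9↦10, 10↦2]  zeros at y ∈ {4, 8}
  x = 9: [0↦10, 1↦0, 2↦5, 3↦3, 4↦5, 5↦0, 6↦10, 7↦2, 8↦9, 9↦9, 10↦2]  zeros at y ∈ {1, 5}
  x = 10: [0↦7, 1↦9, 2↦4, 3↦3, 4↦6, 5↦2, 6↦2, 7↦6, 8↦3, 9↦4, 10↦9]  zeros at y ∈ ∅
Collecting zeros: affine points = {(0, 0), (0, 5), (1, 0), (1, 10), (5, 9), (5, 10), (6, 4), (6, 9), (8, 4), (8, 8), (9, 1), (9, 5)}.
Total count |C(F_11)_aff| = 12.


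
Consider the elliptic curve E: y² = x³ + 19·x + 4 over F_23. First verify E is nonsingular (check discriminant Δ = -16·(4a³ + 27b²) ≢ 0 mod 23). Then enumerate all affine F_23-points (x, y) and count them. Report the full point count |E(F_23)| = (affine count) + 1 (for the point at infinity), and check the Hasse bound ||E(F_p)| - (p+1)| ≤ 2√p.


Affine points = {(0, 2), (0, 21), (1, 1), (1, 22), (2, 2), (2, 21), (4, 11), (4, 12), (6, 9), (6, 14), (8, 1), (8, 22), (11, 7), (11, 16), (14, 1), (14, 22), (19, 5), (19, 18), (20, 9), (20, 14), (21, 2), (21, 21)}; affine count = 22; |E(F_23)| = 23.

Discriminant check: Δ ∝ 4a³ + 27b² = 4·19³ + 27·4² = 4·6859 + 27·16 ≡ 15 (mod 23). Nonzero ⇒ E is nonsingular.
For each x ∈ F_23, compute rhs = x³ + 19·x + 4 mod 23, then count y ∈ F_23 with y² ≡ rhs.
  x = 0: rhs = 4, matching y values: 2, 21 (2 points).
  x = 1: rhs = 1, matching y values: 1, 22 (2 points).
  x = 2: rhs = 4, matching y values: 2, 21 (2 points).
  x = 3: rhs = 19, matching y values: none (0 points).
  x = 4: rhs = 6, matching y values: 11, 12 (2 points).
  x = 5: rhs = 17, matching y values: none (0 points).
  x = 6: rhs = 12, matching y values: 9, 14 (2 points).
  x = 7: rhs = 20, matching y values: none (0 points).
  x = 8: rhs = 1, matching y values: 1, 22 (2 points).
  x = 9: rhs = 7, matching y values: none (0 points).
  x = 10: rhs = 21, matching y values: none (0 points).
  x = 11: rhs = 3, matching y values: 7, 16 (2 points).
  x = 12: rhs = 5, matching y values: none (0 points).
  x = 13: rhs = 10, matching y values: none (0 points).
  x = 14: rhs = 1, matching y values: 1, 22 (2 points).
  x = 15: rhs = 7, matching y values: none (0 points).
  x = 16: rhs = 11, matching y values: none (0 points).
  x = 17: rhs = 19, matching y values: none (0 points).
  x = 18: rhs = 14, matching y values: none (0 points).
  x = 19: rhs = 2, matching y values: 5, 18 (2 points).
  x = 20: rhs = 12, matching y values: 9, 14 (2 points).
  x = 21: rhs = 4, matching y values: 2, 21 (2 points).
  x = 22: rhs = 7, matching y values: none (0 points).
Total affine count: 22.
Full point count |E(F_23)| = 22 + 1 = 23.
Hasse bound: |23 − (23+1)| = |-1| = 1 ≤ 2√23 ≈ 9.5917 ✓.


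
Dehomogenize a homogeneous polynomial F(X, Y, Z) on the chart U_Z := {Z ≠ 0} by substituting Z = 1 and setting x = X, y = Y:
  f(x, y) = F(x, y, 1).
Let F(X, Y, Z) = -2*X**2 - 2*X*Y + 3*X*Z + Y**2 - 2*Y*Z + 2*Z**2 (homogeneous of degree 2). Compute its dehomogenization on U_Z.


f(x, y) = -2*x**2 - 2*x*y + 3*x + y**2 - 2*y + 2

On U_Z we set Z = 1. Each monomial c·X^i·Y^j·Z^k in F becomes c·x^i·y^j·1^k = c·x^i·y^j.
Substituting Z = 1: F(X, Y, 1) = -2*x**2 - 2*x*y + 3*x + y**2 - 2*y + 2.
Note: deg(f) ≤ deg(F) = 2; strict inequality happens when F is divisible by Z (lost terms).


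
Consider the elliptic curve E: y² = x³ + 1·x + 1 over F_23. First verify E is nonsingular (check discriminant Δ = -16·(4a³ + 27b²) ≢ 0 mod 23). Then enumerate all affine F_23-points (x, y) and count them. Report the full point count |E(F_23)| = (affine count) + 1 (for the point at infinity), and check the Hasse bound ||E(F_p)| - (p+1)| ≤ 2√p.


Affine points = {(0, 1), (0, 22), (1, 7), (1, 16), (3, 10), (3, 13), (4, 0), (5, 4), (5, 19), (6, 4), (6, 19), (7, 11), (7, 12), (9, 7), (9, 16), (11, 3), (11, 20), (12, 4), (12, 19), (13, 7), (13, 16), (17, 3), (17, 20), (18, 3), (18, 20), (19, 5), (19, 18)}; affine count = 27; |E(F_23)| = 28.

Discriminant check: Δ ∝ 4a³ + 27b² = 4·1³ + 27·1² = 4·1 + 27·1 ≡ 8 (mod 23). Nonzero ⇒ E is nonsingular.
For each x ∈ F_23, compute rhs = x³ + 1·x + 1 mod 23, then count y ∈ F_23 with y² ≡ rhs.
  x = 0: rhs = 1, matching y values: 1, 22 (2 points).
  x = 1: rhs = 3, matching y values: 7, 16 (2 points).
  x = 2: rhs = 11, matching y values: none (0 points).
  x = 3: rhs = 8, matching y values: 10, 13 (2 points).
  x = 4: rhs = 0, matching y values: 0 (1 points).
  x = 5: rhs = 16, matching y values: 4, 19 (2 points).
  x = 6: rhs = 16, matching y values: 4, 19 (2 points).
  x = 7: rhs = 6, matching y values: 11, 12 (2 points).
  x = 8: rhs = 15, matching y values: none (0 points).
  x = 9: rhs = 3, matching y values: 7, 16 (2 points).
  x = 10: rhs = 22, matching y values: none (0 points).
  x = 11: rhs = 9, matching y values: 3, 20 (2 points).
  x = 12: rhs = 16, matching y values: 4, 19 (2 points).
  x = 13: rhs = 3, matching y values: 7, 16 (2 points).
  x = 14: rhs = 22, matching y values: none (0 points).
  x = 15: rhs = 10, matching y values: none (0 points).
  x = 16: rhs = 19, matching y values: none (0 points).
  x = 17: rhs = 9, matching y values: 3, 20 (2 points).
  x = 18: rhs = 9, matching y values: 3, 20 (2 points).
  x = 19: rhs = 2, matching y values: 5, 18 (2 points).
  x = 20: rhs = 17, matching y values: none (0 points).
  x = 21: rhs = 14, matching y values: none (0 points).
  x = 22: rhs = 22, matching y values: none (0 points).
Total affine count: 27.
Full point count |E(F_23)| = 27 + 1 = 28.
Hasse bound: |28 − (23+1)| = |4| = 4 ≤ 2√23 ≈ 9.5917 ✓.


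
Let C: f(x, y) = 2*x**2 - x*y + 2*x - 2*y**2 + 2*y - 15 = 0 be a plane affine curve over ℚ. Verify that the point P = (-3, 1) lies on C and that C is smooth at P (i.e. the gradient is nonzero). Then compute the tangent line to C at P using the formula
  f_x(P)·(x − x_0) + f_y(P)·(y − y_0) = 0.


Tangent line at P: -11*x + y - 34 = 0.

Step 1: f(-3, 1) = 0, so P lies on C.
Step 2: partial derivatives
  f_x(x, y) = 4*x - y + 2, f_y(x, y) = -x - 4*y + 2.
  f_x(P) = -11, f_y(P) = 1 (gradient nonzero, so P is smooth).
Step 3: tangent line at P: -11·(x − -3) + 1·(y − 1) = 0.
Expanding: -11*x + y - 34 = 0.


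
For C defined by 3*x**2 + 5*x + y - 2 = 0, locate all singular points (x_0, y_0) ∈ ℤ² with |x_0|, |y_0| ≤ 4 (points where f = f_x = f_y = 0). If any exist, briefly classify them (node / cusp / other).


No singular points in the scanned grid; C is smooth there.

Compute partial derivatives:
  f_x = 6*x + 5.
  f_y = 1.
f_y = 1 is a nonzero constant, so f_y never vanishes: no point (x, y) can satisfy f = f_x = f_y = 0. In particular no (x, y) ∈ {−4, ..., 4}² is singular; the curve is smooth.


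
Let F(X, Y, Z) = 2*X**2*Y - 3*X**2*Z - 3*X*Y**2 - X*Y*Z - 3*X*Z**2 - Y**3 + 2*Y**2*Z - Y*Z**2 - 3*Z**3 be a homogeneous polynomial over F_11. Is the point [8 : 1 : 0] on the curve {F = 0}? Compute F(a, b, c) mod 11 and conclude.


F(8,1,0) ≡ 4 (mod 11); P is NOT on the curve.

Evaluate F(8, 1, 0) term-by-term (mod 11).
  2*X**2*Y ↦ 2·64·1·1 = 128
  -3*X**2*Z ↦ -3·64·1·0 = 0
  -3*X*Y**2 ↦ -3·8·1·1 = -24
  -X*Y*Z ↦ -1·8·1·0 = 0
  -3*X*Z**2 ↦ -3·8·1·0 = 0
  -Y**3 ↦ -1·1·1·1 = -1
  2*Y**2*Z ↦ 2·1·1·0 = 0
  -Y*Z**2 ↦ -1·1·1·0 = 0
  -3*Z**3 ↦ -3·1·1·0 = 0
Sum: F(8, 1, 0) = (128) + (0) + (-24) + (0) + (0) + (-1) + (0) + (0) + (0) = 103.
Reducing mod 11: 103 ≡ 4 (mod 11).
Since F(a, b, c) ≡ 4 ≠ 0 (mod 11), P does NOT lie on the curve.


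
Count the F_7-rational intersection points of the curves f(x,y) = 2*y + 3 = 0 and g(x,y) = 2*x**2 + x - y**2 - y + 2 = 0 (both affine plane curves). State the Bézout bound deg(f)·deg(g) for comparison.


Common zeros: ∅; count = 0; Bézout bound = 2.

deg(f) = 1, deg(g) = 2, so Bézout bound = 2.
Scan x ∈ F_7. For each x, list the y ∈ F_7 with f(x, y) ≡ 0 and those with g(x, y) ≡ 0 (mod 7); the common zeros in that column are the intersection.
  x = 0: f ≡ 0 at y ∈ {2}; g ≡ 0 at y ∈ {1, 5}; common: ∅.
  x = 1: f ≡ 0 at y ∈ {2}; g ≡ 0 at y ∈ {3}; common: ∅.
  x = 2: f ≡ 0 at y ∈ {2}; g ≡ 0 at y ∈ {3}; common: ∅.
  x = 3: f ≡ 0 at y ∈ {2}; g ≡ 0 at y ∈ {1, 5}; common: ∅.
  x = 4: f ≡ 0 at y ∈ {2}; g ≡ 0 at y ∈ ∅; common: ∅.
  x = 5: f ≡ 0 at y ∈ {2}; g ≡ 0 at y ∈ ∅; common: ∅.
  x = 6: f ≡ 0 at y ∈ {2}; g ≡ 0 at y ∈ ∅; common: ∅.
Collecting: common zeros = ∅, so the count is 0.
Comparison with the Bézout bound: 0 ≤ 2 = deg(f)·deg(g), as expected for curves with no common component (the affine F_7-count falls short of the bound because intersections may lie at infinity, over extension fields, or carry multiplicity).


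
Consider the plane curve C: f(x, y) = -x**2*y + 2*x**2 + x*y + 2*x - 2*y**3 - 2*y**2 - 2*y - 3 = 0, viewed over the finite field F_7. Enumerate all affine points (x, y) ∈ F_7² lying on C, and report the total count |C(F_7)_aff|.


Affine F_7-points: {(1, 3), (3, 0), (4, 3), (6, 2)}; count = 4.

For each of the 49 pairs (x, y) ∈ F_7², evaluate f(x, y) mod 7. Record the zeros.
  x = 0: [0↦4, 1↦5, 2↦4, 3↦3, 4↦4, 5↦2, 6↦6]  zeros at y ∈ ∅
  x = 1: [0↦1, 1↦2, 2↦1, 3↦0, 4↦1, 5↦6, 6↦3]  zeros at y ∈ {3}
  x = 2: [0↦2, 1↦1, 2↦5, 3↦2, 4↦1, 5↦4, 6↦6]  zeros at y ∈ ∅
  x = 3: [0↦0, 1↦2, 2↦2, 3↦2, 4↦4, 5↦3, 6↦1]  zeros at y ∈ {0}
  x = 4: [0↦2, 1↦5, 2↦6, 3↦0, 4↦3, 5↦3, 6↦2]  zeros at y ∈ {3}
  x = 5: [0↦1, 1↦3, 2↦3, 3↦3, 4↦5, 5↦4, 6↦2]  zeros at y ∈ ∅
  x = 6: [0↦4, 1↦3, 2↦0, 3↦4, 4↦3, 5↦6, 6↦1]  zeros at y ∈ {2}
Collecting zeros: affine points = {(1, 3), (3, 0), (4, 3), (6, 2)}.
Total count |C(F_7)_aff| = 4.


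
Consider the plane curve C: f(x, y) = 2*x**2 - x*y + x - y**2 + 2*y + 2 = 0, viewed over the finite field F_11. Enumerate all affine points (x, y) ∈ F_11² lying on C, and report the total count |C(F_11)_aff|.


Affine F_11-points: {(0, 6), (0, 7), (2, 1), (2, 10), (3, 3), (3, 7), (8, 6), (8, 10), (9, 1), (9, 3)}; count = 10.

For each of the 121 pairs (x, y) ∈ F_11², evaluate f(x, y) mod 11. Record the zeros.
  x = 0: [0↦2, 1↦3, 2↦2, 3↦10, 4↦5, 5↦9, 6↦0, 7↦0, 8↦9, 9↦5, 10↦10]  zeros at y ∈ {6, 7}
  x = 1: [0↦5, 1↦5, 2↦3, 3↦10, 4↦4, 5↦7, 6↦8, 7↦7, 8↦4, 9↦10, 10↦3]  zeros at y ∈ ∅
  x = 2: [0↦1, 1↦0, 2↦8, 3↦3, 4↦7, 5↦9, 6↦9, 7↦7, 8↦3, 9↦8, 10↦0]  zeros at y ∈ {1, 10}
  x = 3: [0↦1, 1↦10, 2↦6, 3↦0, 4↦3, 5↦4, 6↦3, 7↦0, 8↦6, 9↦10, 10↦1]  zeros at y ∈ {3, 7}
  x = 4: [0↦5, 1↦2, 2↦8, 3↦1, 4↦3, 5↦3, 6↦1, 7↦8, 8↦2, 9↦5, 10↦6]  zeros at y ∈ ∅
  x = 5: [0↦2, 1↦9, 2↦3, 3↦6, 4↦7, 5↦6, 6↦3, 7↦9, 8↦2, 9↦4, 10↦4]  zeros at y ∈ ∅
  x = 6: [0↦3, 1↦9, 2↦2, 3↦4, 4↦4, 5↦2, 6↦9, 7↦3, 8↦6, 9↦7, 10↦6]  zeros at y ∈ ∅
  x = 7: [0↦8, 1↦2, 2↦5, 3↦6, 4↦5, 5↦2, 6↦8, 7↦1, 8↦3, 9↦3, 10↦1]  zeros at y ∈ ∅
  x = 8: [0↦6, 1↦10, 2↦1, 3↦1, 4↦10, 5↦6, 6↦0, 7↦3, 8↦4, 9↦3, 10↦0]  zeros at y ∈ {6, 10}
  x = 9: [0↦8, 1↦0, 2↦1, 3↦0, 4↦8, 5↦3, 6↦7, 7↦9, 8↦9, 9↦7, 10↦3]  zeros at y ∈ {1, 3}
  x = 10: [0↦3, 1↦5, 2↦5, 3↦3, 4↦10, 5↦4, 6↦7, 7↦8, 8↦7, 9↦4, 10↦10]  zeros at y ∈ ∅
Collecting zeros: affine points = {(0, 6), (0, 7), (2, 1), (2, 10), (3, 3), (3, 7), (8, 6), (8, 10), (9, 1), (9, 3)}.
Total count |C(F_11)_aff| = 10.


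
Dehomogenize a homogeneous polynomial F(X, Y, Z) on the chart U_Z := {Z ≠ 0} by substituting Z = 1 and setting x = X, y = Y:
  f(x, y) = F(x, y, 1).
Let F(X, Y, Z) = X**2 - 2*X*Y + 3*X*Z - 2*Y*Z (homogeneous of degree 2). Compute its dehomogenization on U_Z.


f(x, y) = x**2 - 2*x*y + 3*x - 2*y

On U_Z we set Z = 1. Each monomial c·X^i·Y^j·Z^k in F becomes c·x^i·y^j·1^k = c·x^i·y^j.
Substituting Z = 1: F(X, Y, 1) = x**2 - 2*x*y + 3*x - 2*y.
Note: deg(f) ≤ deg(F) = 2; strict inequality happens when F is divisible by Z (lost terms).


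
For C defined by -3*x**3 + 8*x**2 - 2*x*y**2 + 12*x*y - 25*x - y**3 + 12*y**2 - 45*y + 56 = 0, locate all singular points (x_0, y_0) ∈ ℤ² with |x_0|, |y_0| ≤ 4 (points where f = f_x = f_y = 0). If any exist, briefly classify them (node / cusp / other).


Singular points: {(1, 3)}; classification: node.

Compute partial derivatives:
  f_x = -9*x**2 + 16*x - 2*y**2 + 12*y - 25.
  f_y = -4*x*y + 12*x - 3*y**2 + 24*y - 45.
Scan x_0 ∈ {−4, ..., 4}. For each x_0, f_y(x_0, y) is a polynomial in y; find its integer roots y ∈ {−4, ..., 4}, then test f_x and f at those candidates.
  x = -4: f_y(-4, y) = -3*y**2 + 40*y - 93; vanishes at y ∈ {3}. (-4, 3): f_x = -215 ≠ 0.
  x = -3: f_y(-3, y) = -3*y**2 + 36*y - 81; vanishes at y ∈ {3}. (-3, 3): f_x = -136 ≠ 0.
  x = -2: f_y(-2, y) = -3*y**2 + 32*y - 69; vanishes at y ∈ {3}. (-2, 3): f_x = -75 ≠ 0.
  x = -1: f_y(-1, y) = -3*y**2 + 28*y - 57; vanishes at y ∈ {3}. (-1, 3): f_x = -32 ≠ 0.
  x = 0: f_y(0, y) = -3*y**2 + 24*y - 45; vanishes at y ∈ {3}. (0, 3): f_x = -7 ≠ 0.
  x = 1: f_y(1, y) = -3*y**2 + 20*y - 33; vanishes at y ∈ {3}. (1, 3): f_x = 0, f = 0 — SINGULAR.
  x = 2: f_y(2, y) = -3*y**2 + 16*y - 21; vanishes at y ∈ {3}. (2, 3): f_x = -11 ≠ 0.
  x = 3: f_y(3, y) = -3*y**2 + 12*y - 9; vanishes at y ∈ {1, 3}. (3, 1): f_x = -48 ≠ 0; (3, 3): f_x = -40 ≠ 0.
  x = 4: f_y(4, y) = -3*y**2 + 8*y + 3; vanishes at y ∈ {3}. (4, 3): f_x = -87 ≠ 0.
Only singular point on the grid: (1, 3).
Classify: substitute x = 1 + u, y = 3 + v and expand: f = -3*u**3 - u**2 - 2*u*v**2 - v**3 + v**2.
No constant or linear terms (consistent with a singular point). Quadratic part: -u**2 + v**2. Cubic part: -3*u**3 - 2*u*v**2 - v**3.
The quadratic part v**2 - u**2 = (v − u)(v + u) splits into two distinct linear factors, so there are two distinct tangent lines y − 3 = ±(x − 1) — this is a node (ordinary double point).
Classification: node.


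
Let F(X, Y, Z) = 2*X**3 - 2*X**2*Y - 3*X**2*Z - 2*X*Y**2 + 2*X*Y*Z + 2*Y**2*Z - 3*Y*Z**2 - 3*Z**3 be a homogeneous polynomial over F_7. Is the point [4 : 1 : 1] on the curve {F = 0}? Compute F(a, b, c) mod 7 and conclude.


F(4,1,1) ≡ 2 (mod 7); P is NOT on the curve.

Evaluate F(4, 1, 1) term-by-term (mod 7).
  2*X**3 ↦ 2·64·1·1 = 128
  -2*X**2*Y ↦ -2·16·1·1 = -32
  -3*X**2*Z ↦ -3·16·1·1 = -48
  -2*X*Y**2 ↦ -2·4·1·1 = -8
  2*X*Y*Z ↦ 2·4·1·1 = 8
  2*Y**2*Z ↦ 2·1·1·1 = 2
  -3*Y*Z**2 ↦ -3·1·1·1 = -3
  -3*Z**3 ↦ -3·1·1·1 = -3
Sum: F(4, 1, 1) = (128) + (-32) + (-48) + (-8) + (8) + (2) + (-3) + (-3) = 44.
Reducing mod 7: 44 ≡ 2 (mod 7).
Since F(a, b, c) ≡ 2 ≠ 0 (mod 7), P does NOT lie on the curve.


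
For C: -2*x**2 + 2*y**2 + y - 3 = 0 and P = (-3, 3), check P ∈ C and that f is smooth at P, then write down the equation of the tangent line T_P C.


Tangent line at P: 12*x + 13*y - 3 = 0.

Step 1: f(-3, 3) = 0, so P lies on C.
Step 2: partial derivatives
  f_x(x, y) = -4*x, f_y(x, y) = 4*y + 1.
  f_x(P) = 12, f_y(P) = 13 (gradient nonzero, so P is smooth).
Step 3: tangent line at P: 12·(x − -3) + 13·(y − 3) = 0.
Expanding: 12*x + 13*y - 3 = 0.


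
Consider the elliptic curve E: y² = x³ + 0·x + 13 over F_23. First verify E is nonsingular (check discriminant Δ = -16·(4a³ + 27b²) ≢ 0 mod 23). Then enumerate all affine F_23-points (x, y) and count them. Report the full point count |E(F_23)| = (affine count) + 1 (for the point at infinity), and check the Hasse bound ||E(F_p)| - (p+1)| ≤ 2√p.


Affine points = {(0, 6), (0, 17), (4, 10), (4, 13), (5, 0), (9, 11), (9, 12), (10, 1), (10, 22), (12, 4), (12, 19), (13, 5), (13, 18), (17, 2), (17, 21), (18, 7), (18, 16), (19, 8), (19, 15), (20, 3), (20, 20), (22, 9), (22, 14)}; affine count = 23; |E(F_23)| = 24.

Discriminant check: Δ ∝ 4a³ + 27b² = 4·0³ + 27·13² = 4·0 + 27·169 ≡ 9 (mod 23). Nonzero ⇒ E is nonsingular.
For each x ∈ F_23, compute rhs = x³ + 0·x + 13 mod 23, then count y ∈ F_23 with y² ≡ rhs.
  x = 0: rhs = 13, matching y values: 6, 17 (2 points).
  x = 1: rhs = 14, matching y values: none (0 points).
  x = 2: rhs = 21, matching y values: none (0 points).
  x = 3: rhs = 17, matching y values: none (0 points).
  x = 4: rhs = 8, matching y values: 10, 13 (2 points).
  x = 5: rhs = 0, matching y values: 0 (1 points).
  x = 6: rhs = 22, matching y values: none (0 points).
  x = 7: rhs = 11, matching y values: none (0 points).
  x = 8: rhs = 19, matching y values: none (0 points).
  x = 9: rhs = 6, matching y values: 11, 12 (2 points).
  x = 10: rhs = 1, matching y values: 1, 22 (2 points).
  x = 11: rhs = 10, matching y values: none (0 points).
  x = 12: rhs = 16, matching y values: 4, 19 (2 points).
  x = 13: rhs = 2, matching y values: 5, 18 (2 points).
  x = 14: rhs = 20, matching y values: none (0 points).
  x = 15: rhs = 7, matching y values: none (0 points).
  x = 16: rhs = 15, matching y values: none (0 points).
  x = 17: rhs = 4, matching y values: 2, 21 (2 points).
  x = 18: rhs = 3, matching y values: 7, 16 (2 points).
  x = 19: rhs = 18, matching y values: 8, 15 (2 points).
  x = 20: rhs = 9, matching y values: 3, 20 (2 points).
  x = 21: rhs = 5, matching y values: none (0 points).
  x = 22: rhs = 12, matching y values: 9, 14 (2 points).
Total affine count: 23.
Full point count |E(F_23)| = 23 + 1 = 24.
Hasse bound: |24 − (23+1)| = |0| = 0 ≤ 2√23 ≈ 9.5917 ✓.


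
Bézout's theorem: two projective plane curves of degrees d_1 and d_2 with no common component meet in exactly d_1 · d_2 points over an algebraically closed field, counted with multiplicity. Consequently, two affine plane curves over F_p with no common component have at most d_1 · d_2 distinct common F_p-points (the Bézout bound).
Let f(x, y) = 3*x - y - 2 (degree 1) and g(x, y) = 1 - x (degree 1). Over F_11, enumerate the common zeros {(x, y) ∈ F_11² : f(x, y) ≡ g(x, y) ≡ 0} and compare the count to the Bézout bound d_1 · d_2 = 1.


Common zeros: {(1, 1)}; count = 1; Bézout bound = 1.

deg(f) = 1, deg(g) = 1, so Bézout bound = 1.
Scan x ∈ F_11. For each x, list the y ∈ F_11 with f(x, y) ≡ 0 and those with g(x, y) ≡ 0 (mod 11); the common zeros in that column are the intersection.
  x = 0: f ≡ 0 at y ∈ {9}; g ≡ 0 at y ∈ ∅; common: ∅.
  x = 1: f ≡ 0 at y ∈ {1}; g ≡ 0 at y ∈ {0, 1, 2, 3, 4, 5, 6, 7, 8, 9, 10}; common: {1}.
  x = 2: f ≡ 0 at y ∈ {4}; g ≡ 0 at y ∈ ∅; common: ∅.
  x = 3: f ≡ 0 at y ∈ {7}; g ≡ 0 at y ∈ ∅; common: ∅.
  x = 4: f ≡ 0 at y ∈ {10}; g ≡ 0 at y ∈ ∅; common: ∅.
  x = 5: f ≡ 0 at y ∈ {2}; g ≡ 0 at y ∈ ∅; common: ∅.
  x = 6: f ≡ 0 at y ∈ {5}; g ≡ 0 at y ∈ ∅; common: ∅.
  x = 7: f ≡ 0 at y ∈ {8}; g ≡ 0 at y ∈ ∅; common: ∅.
  x = 8: f ≡ 0 at y ∈ {0}; g ≡ 0 at y ∈ ∅; common: ∅.
  x = 9: f ≡ 0 at y ∈ {3}; g ≡ 0 at y ∈ ∅; common: ∅.
  x = 10: f ≡ 0 at y ∈ {6}; g ≡ 0 at y ∈ ∅; common: ∅.
Collecting: common zeros = {(1, 1)}, so the count is 1.
Comparison with the Bézout bound: 1 ≤ 1 = deg(f)·deg(g), as expected for curves with no common component (the bound is attained).


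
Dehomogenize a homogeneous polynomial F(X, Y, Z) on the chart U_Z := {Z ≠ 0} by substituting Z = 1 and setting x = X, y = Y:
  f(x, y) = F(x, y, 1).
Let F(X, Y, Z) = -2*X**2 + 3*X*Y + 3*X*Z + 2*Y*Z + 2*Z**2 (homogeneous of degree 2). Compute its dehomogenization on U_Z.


f(x, y) = -2*x**2 + 3*x*y + 3*x + 2*y + 2

On U_Z we set Z = 1. Each monomial c·X^i·Y^j·Z^k in F becomes c·x^i·y^j·1^k = c·x^i·y^j.
Substituting Z = 1: F(X, Y, 1) = -2*x**2 + 3*x*y + 3*x + 2*y + 2.
Note: deg(f) ≤ deg(F) = 2; strict inequality happens when F is divisible by Z (lost terms).


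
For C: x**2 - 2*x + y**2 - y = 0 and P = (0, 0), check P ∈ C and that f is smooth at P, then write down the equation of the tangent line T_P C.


Tangent line at P: -2*x - y = 0.

Step 1: f(0, 0) = 0, so P lies on C.
Step 2: partial derivatives
  f_x(x, y) = 2*x - 2, f_y(x, y) = 2*y - 1.
  f_x(P) = -2, f_y(P) = -1 (gradient nonzero, so P is smooth).
Step 3: tangent line at P: -2·(x − 0) + -1·(y − 0) = 0.
Expanding: -2*x - y = 0.


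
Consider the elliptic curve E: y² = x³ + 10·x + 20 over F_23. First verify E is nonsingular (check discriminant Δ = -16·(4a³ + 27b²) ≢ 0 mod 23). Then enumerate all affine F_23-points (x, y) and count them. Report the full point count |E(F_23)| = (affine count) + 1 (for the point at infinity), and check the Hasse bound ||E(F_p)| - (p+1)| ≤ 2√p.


Affine points = {(1, 10), (1, 13), (2, 5), (2, 18), (3, 10), (3, 13), (4, 3), (4, 20), (10, 4), (10, 19), (11, 9), (11, 14), (13, 1), (13, 22), (14, 11), (14, 12), (15, 7), (15, 16), (18, 11), (18, 12), (19, 10), (19, 13), (20, 3), (20, 20), (22, 3), (22, 20)}; affine count = 26; |E(F_23)| = 27.

Discriminant check: Δ ∝ 4a³ + 27b² = 4·10³ + 27·20² = 4·1000 + 27·400 ≡ 11 (mod 23). Nonzero ⇒ E is nonsingular.
For each x ∈ F_23, compute rhs = x³ + 10·x + 20 mod 23, then count y ∈ F_23 with y² ≡ rhs.
  x = 0: rhs = 20, matching y values: none (0 points).
  x = 1: rhs = 8, matching y values: 10, 13 (2 points).
  x = 2: rhs = 2, matching y values: 5, 18 (2 points).
  x = 3: rhs = 8, matching y values: 10, 13 (2 points).
  x = 4: rhs = 9, matching y values: 3, 20 (2 points).
  x = 5: rhs = 11, matching y values: none (0 points).
  x = 6: rhs = 20, matching y values: none (0 points).
  x = 7: rhs = 19, matching y values: none (0 points).
  x = 8: rhs = 14, matching y values: none (0 points).
  x = 9: rhs = 11, matching y values: none (0 points).
  x = 10: rhs = 16, matching y values: 4, 19 (2 points).
  x = 11: rhs = 12, matching y values: 9, 14 (2 points).
  x = 12: rhs = 5, matching y values: none (0 points).
  x = 13: rhs = 1, matching y values: 1, 22 (2 points).
  x = 14: rhs = 6, matching y values: 11, 12 (2 points).
  x = 15: rhs = 3, matching y values: 7, 16 (2 points).
  x = 16: rhs = 21, matching y values: none (0 points).
  x = 17: rhs = 20, matching y values: none (0 points).
  x = 18: rhs = 6, matching y values: 11, 12 (2 points).
  x = 19: rhs = 8, matching y values: 10, 13 (2 points).
  x = 20: rhs = 9, matching y values: 3, 20 (2 points).
  x = 21: rhs = 15, matching y values: none (0 points).
  x = 22: rhs = 9, matching y values: 3, 20 (2 points).
Total affine count: 26.
Full point count |E(F_23)| = 26 + 1 = 27.
Hasse bound: |27 − (23+1)| = |3| = 3 ≤ 2√23 ≈ 9.5917 ✓.


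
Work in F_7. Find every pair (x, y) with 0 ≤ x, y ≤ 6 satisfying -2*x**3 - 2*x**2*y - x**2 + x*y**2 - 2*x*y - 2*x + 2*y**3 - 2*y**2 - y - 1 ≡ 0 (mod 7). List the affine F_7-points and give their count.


Affine F_7-points: {(0, 4), (2, 2), (2, 6), (3, 0), (4, 6), (5, 5), (5, 6), (6, 1)}; count = 8.

For each of the 49 pairs (x, y) ∈ F_7², evaluate f(x, y) mod 7. Record the zeros.
  x = 0: [0↦6, 1↦5, 2↦5, 3↦4, 4↦0, 5↦5, 6↦3]  zeros at y ∈ {4}
  x = 1: [0↦1, 1↦4, 2↦3, 3↦3, 4↦2, 5↦5, 6↦3]  zeros at y ∈ ∅
  x = 2: [0↦3, 1↦6, 2↦0, 3↦4, 4↦2, 5↦6, 6↦0]  zeros at y ∈ {2, 6}
  x = 3: [0↦0, 1↦6, 2↦5, 3↦2, 4↦2, 5↦3, 6↦3]  zeros at y ∈ {0}
  x = 4: [0↦1, 1↦6, 2↦6, 3↦6, 4↦4, 5↦5, 6↦0]  zeros at y ∈ {6}
  x = 5: [0↦1, 1↦1, 2↦5, 3↦4, 4↦3, 5↦0, 6↦0]  zeros at y ∈ {5, 6}
  x = 6: [0↦2, 1↦0, 2↦4, 3↦5, 4↦1, 5↦4, 6↦5]  zeros at y ∈ {1}
Collecting zeros: affine points = {(0, 4), (2, 2), (2, 6), (3, 0), (4, 6), (5, 5), (5, 6), (6, 1)}.
Total count |C(F_7)_aff| = 8.


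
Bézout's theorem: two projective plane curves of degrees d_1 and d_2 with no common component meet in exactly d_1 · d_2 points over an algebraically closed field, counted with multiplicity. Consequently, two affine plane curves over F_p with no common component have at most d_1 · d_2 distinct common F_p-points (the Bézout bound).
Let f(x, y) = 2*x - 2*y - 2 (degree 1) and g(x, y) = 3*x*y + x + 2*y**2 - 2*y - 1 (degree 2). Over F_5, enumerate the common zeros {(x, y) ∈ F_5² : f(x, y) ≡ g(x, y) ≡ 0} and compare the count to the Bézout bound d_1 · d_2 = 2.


Common zeros: {(1, 0)}; count = 1; Bézout bound = 2.

deg(f) = 1, deg(g) = 2, so Bézout bound = 2.
Scan x ∈ F_5. For each x, list the y ∈ F_5 with f(x, y) ≡ 0 and those with g(x, y) ≡ 0 (mod 5); the common zeros in that column are the intersection.
  x = 0: f ≡ 0 at y ∈ {4}; g ≡ 0 at y ∈ ∅; common: ∅.
  x = 1: f ≡ 0 at y ∈ {0}; g ≡ 0 at y ∈ {0, 2}; common: {0}.
  x = 2: f ≡ 0 at y ∈ {1}; g ≡ 0 at y ∈ ∅; common: ∅.
  x = 3: f ≡ 0 at y ∈ {2}; g ≡ 0 at y ∈ ∅; common: ∅.
  x = 4: f ≡ 0 at y ∈ {3}; g ≡ 0 at y ∈ {1, 4}; common: ∅.
Collecting: common zeros = {(1, 0)}, so the count is 1.
Comparison with the Bézout bound: 1 ≤ 2 = deg(f)·deg(g), as expected for curves with no common component (the affine F_5-count falls short of the bound because intersections may lie at infinity, over extension fields, or carry multiplicity).


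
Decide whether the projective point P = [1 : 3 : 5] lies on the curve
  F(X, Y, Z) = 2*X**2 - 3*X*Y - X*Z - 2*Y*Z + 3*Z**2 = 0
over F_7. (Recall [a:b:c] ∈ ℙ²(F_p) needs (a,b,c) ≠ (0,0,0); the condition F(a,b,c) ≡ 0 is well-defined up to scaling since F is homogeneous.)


F(1,3,5) ≡ 5 (mod 7); P is NOT on the curve.

Evaluate F(1, 3, 5) term-by-term (mod 7).
  2*X**2 ↦ 2·1·1·1 = 2
  -3*X*Y ↦ -3·1·3·1 = -9
  -X*Z ↦ -1·1·1·5 = -5
  -2*Y*Z ↦ -2·1·3·5 = -30
  3*Z**2 ↦ 3·1·1·25 = 75
Sum: F(1, 3, 5) = (2) + (-9) + (-5) + (-30) + (75) = 33.
Reducing mod 7: 33 ≡ 5 (mod 7).
Since F(a, b, c) ≡ 5 ≠ 0 (mod 7), P does NOT lie on the curve.


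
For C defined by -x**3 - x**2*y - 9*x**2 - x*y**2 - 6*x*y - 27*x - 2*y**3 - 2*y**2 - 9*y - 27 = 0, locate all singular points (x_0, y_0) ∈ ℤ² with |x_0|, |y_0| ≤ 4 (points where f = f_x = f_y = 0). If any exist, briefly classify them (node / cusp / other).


Singular points: {(-3, 0)}; classification: cusp.

Compute partial derivatives:
  f_x = -3*x**2 - 2*x*y - 18*x - y**2 - 6*y - 27.
  f_y = -x**2 - 2*x*y - 6*x - 6*y**2 - 4*y - 9.
Scan x_0 ∈ {−4, ..., 4}. For each x_0, f_y(x_0, y) is a polynomial in y; find its integer roots y ∈ {−4, ..., 4}, then test f_x and f at those candidates.
  x = -4: f_y(-4, y) = -6*y**2 + 4*y - 1; no integer root y with |y| ≤ 4.
  x = -3: f_y(-3, y) = -6*y**2 + 2*y; vanishes at y ∈ {0}. (-3, 0): f_x = 0, f = 0 — SINGULAR.
  x = -2: f_y(-2, y) = -6*y**2 - 1; no integer root y with |y| ≤ 4.
  x = -1: f_y(-1, y) = -6*y**2 - 2*y - 4; no integer root y with |y| ≤ 4.
  x = 0: f_y(0, y) = -6*y**2 - 4*y - 9; no integer root y with |y| ≤ 4.
  x = 1: f_y(1, y) = -6*y**2 - 6*y - 16; no integer root y with |y| ≤ 4.
  x = 2: f_y(2, y) = -6*y**2 - 8*y - 25; no integer root y with |y| ≤ 4.
  x = 3: f_y(3, y) = -6*y**2 - 10*y - 36; no integer root y with |y| ≤ 4.
  x = 4: f_y(4, y) = -6*y**2 - 12*y - 49; no integer root y with |y| ≤ 4.
Only singular point on the grid: (-3, 0).
Classify: substitute x = -3 + u, y = 0 + v and expand: f = -u**3 - u**2*v - u*v**2 - 2*v**3 + v**2.
No constant or linear terms (consistent with a singular point). Quadratic part: v**2. Cubic part: -u**3 - u**2*v - u*v**2 - 2*v**3.
The quadratic part v**2 is a perfect square, so there is a single (double) tangent line v = 0, i.e. y = 0. Restricting the cubic part to that line (v = 0) leaves -u**3 ≠ 0, so f is not divisible by v and the branch is v² ≈ u**3 to lowest order — this is a cusp.
Classification: cusp.


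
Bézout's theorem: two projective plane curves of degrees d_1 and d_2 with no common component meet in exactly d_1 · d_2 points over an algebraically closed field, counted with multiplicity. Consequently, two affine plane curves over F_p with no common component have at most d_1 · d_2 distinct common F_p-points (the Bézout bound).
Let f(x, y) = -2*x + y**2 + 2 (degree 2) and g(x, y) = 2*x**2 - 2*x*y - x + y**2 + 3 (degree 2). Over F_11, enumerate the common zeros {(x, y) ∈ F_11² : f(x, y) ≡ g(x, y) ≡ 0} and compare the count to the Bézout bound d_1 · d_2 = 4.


Common zeros: ∅; count = 0; Bézout bound = 4.

deg(f) = 2, deg(g) = 2, so Bézout bound = 4.
Scan x ∈ F_11. For each x, list the y ∈ F_11 with f(x, y) ≡ 0 and those with g(x, y) ≡ 0 (mod 11); the common zeros in that column are the intersection.
  x = 0: f ≡ 0 at y ∈ {3, 8}; g ≡ 0 at y ∈ ∅; common: ∅.
  x = 1: f ≡ 0 at y ∈ {0}; g ≡ 0 at y ∈ ∅; common: ∅.
  x = 2: f ≡ 0 at y ∈ ∅; g ≡ 0 at y ∈ ∅; common: ∅.
  x = 3: f ≡ 0 at y ∈ {2, 9}; g ≡ 0 at y ∈ ∅; common: ∅.
  x = 4: f ≡ 0 at y ∈ ∅; g ≡ 0 at y ∈ ∅; common: ∅.
  x = 5: f ≡ 0 at y ∈ ∅; g ≡ 0 at y ∈ ∅; common: ∅.
  x = 6: f ≡ 0 at y ∈ ∅; g ≡ 0 at y ∈ {6}; common: ∅.
  x = 7: f ≡ 0 at y ∈ {1, 10}; g ≡ 0 at y ∈ ∅; common: ∅.
  x = 8: f ≡ 0 at y ∈ {5, 6}; g ≡ 0 at y ∈ ∅; common: ∅.
  x = 9: f ≡ 0 at y ∈ {4, 7}; g ≡ 0 at y ∈ ∅; common: ∅.
  x = 10: f ≡ 0 at y ∈ ∅; g ≡ 0 at y ∈ ∅; common: ∅.
Collecting: common zeros = ∅, so the count is 0.
Comparison with the Bézout bound: 0 ≤ 4 = deg(f)·deg(g), as expected for curves with no common component (the affine F_11-count falls short of the bound because intersections may lie at infinity, over extension fields, or carry multiplicity).


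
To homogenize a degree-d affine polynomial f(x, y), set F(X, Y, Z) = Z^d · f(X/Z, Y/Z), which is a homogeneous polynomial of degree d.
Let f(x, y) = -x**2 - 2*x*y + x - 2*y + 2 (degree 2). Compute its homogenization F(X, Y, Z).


F(X, Y, Z) = -X**2 - 2*X*Y + X*Z - 2*Y*Z + 2*Z**2

deg(f) = 2.
Substitute x = X/Z, y = Y/Z into f, then multiply by Z^2.
  monomial -1·x^2·y^0 ↦ -1·X^2·Y^0·Z^0.
  monomial -2·x^1·y^1 ↦ -2·X^1·Y^1·Z^0.
  monomial 1·x^1·y^0 ↦ 1·X^1·Y^0·Z^1.
  monomial -2·x^0·y^1 ↦ -2·X^0·Y^1·Z^1.
  monomial 2·x^0·y^0 ↦ 2·X^0·Y^0·Z^2.
Collecting: F(X, Y, Z) = -X**2 - 2*X*Y + X*Z - 2*Y*Z + 2*Z**2.


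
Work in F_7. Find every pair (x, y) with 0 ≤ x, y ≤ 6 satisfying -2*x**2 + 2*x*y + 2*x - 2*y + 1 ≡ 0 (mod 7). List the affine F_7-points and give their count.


Affine F_7-points: {(0, 4), (2, 5), (3, 1), (4, 5), (5, 4), (6, 1)}; count = 6.

For each of the 49 pairs (x, y) ∈ F_7², evaluate f(x, y) mod 7. Record the zeros.
  x = 0: [0↦1, 1↦6, 2↦4, 3↦2, 4↦0, 5↦5, 6↦3]  zeros at y ∈ {4}
  x = 1: [0↦1, 1↦1, 2↦1, 3↦1, 4↦1, 5↦1, 6↦1]  zeros at y ∈ ∅
  x = 2: [0↦4, 1↦6, 2↦1, 3↦3, 4↦5, 5↦0, 6↦2]  zeros at y ∈ {5}
  x = 3: [0↦3, 1↦0, 2↦4, 3↦1, 4↦5, 5↦2, 6↦6]  zeros at y ∈ {1}
  x = 4: [0↦5, 1↦4, 2↦3, 3↦2, 4↦1, 5↦0, 6↦6]  zeros at y ∈ {5}
  x = 5: [0↦3, 1↦4, 2↦5, 3↦6, 4↦0, 5↦1, 6↦2]  zeros at y ∈ {4}
  x = 6: [0↦4, 1↦0, 2↦3, 3↦6, 4↦2, 5↦5, 6↦1]  zeros at y ∈ {1}
Collecting zeros: affine points = {(0, 4), (2, 5), (3, 1), (4, 5), (5, 4), (6, 1)}.
Total count |C(F_7)_aff| = 6.


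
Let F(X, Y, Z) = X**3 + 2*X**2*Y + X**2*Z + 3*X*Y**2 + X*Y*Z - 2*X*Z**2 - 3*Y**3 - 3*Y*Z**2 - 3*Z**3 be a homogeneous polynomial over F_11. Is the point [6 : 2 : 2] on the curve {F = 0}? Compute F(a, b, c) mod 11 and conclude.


F(6,2,2) ≡ 1 (mod 11); P is NOT on the curve.

Evaluate F(6, 2, 2) term-by-term (mod 11).
  X**3 ↦ 1·216·1·1 = 216
  2*X**2*Y ↦ 2·36·2·1 = 144
  X**2*Z ↦ 1·36·1·2 = 72
  3*X*Y**2 ↦ 3·6·4·1 = 72
  X*Y*Z ↦ 1·6·2·2 = 24
  -2*X*Z**2 ↦ -2·6·1·4 = -48
  -3*Y**3 ↦ -3·1·8·1 = -24
  -3*Y*Z**2 ↦ -3·1·2·4 = -24
  -3*Z**3 ↦ -3·1·1·8 = -24
Sum: F(6, 2, 2) = (216) + (144) + (72) + (72) + (24) + (-48) + (-24) + (-24) + (-24) = 408.
Reducing mod 11: 408 ≡ 1 (mod 11).
Since F(a, b, c) ≡ 1 ≠ 0 (mod 11), P does NOT lie on the curve.


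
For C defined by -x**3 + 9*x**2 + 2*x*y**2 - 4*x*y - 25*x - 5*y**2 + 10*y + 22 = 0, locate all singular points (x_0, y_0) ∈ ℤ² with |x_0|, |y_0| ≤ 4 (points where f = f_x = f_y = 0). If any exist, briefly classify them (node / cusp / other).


Singular points: {(3, 1)}; classification: cusp.

Compute partial derivatives:
  f_x = -3*x**2 + 18*x + 2*y**2 - 4*y - 25.
  f_y = 4*x*y - 4*x - 10*y + 10.
Scan x_0 ∈ {−4, ..., 4}. For each x_0, f_y(x_0, y) is a polynomial in y; find its integer roots y ∈ {−4, ..., 4}, then test f_x and f at those candidates.
  x = -4: f_y(-4, y) = 26 - 26*y; vanishes at y ∈ {1}. (-4, 1): f_x = -147 ≠ 0.
  x = -3: f_y(-3, y) = 22 - 22*y; vanishes at y ∈ {1}. (-3, 1): f_x = -108 ≠ 0.
  x = -2: f_y(-2, y) = 18 - 18*y; vanishes at y ∈ {1}. (-2, 1): f_x = -75 ≠ 0.
  x = -1: f_y(-1, y) = 14 - 14*y; vanishes at y ∈ {1}. (-1, 1): f_x = -48 ≠ 0.
  x = 0: f_y(0, y) = 10 - 10*y; vanishes at y ∈ {1}. (0, 1): f_x = -27 ≠ 0.
  x = 1: f_y(1, y) = 6 - 6*y; vanishes at y ∈ {1}. (1, 1): f_x = -12 ≠ 0.
  x = 2: f_y(2, y) = 2 - 2*y; vanishes at y ∈ {1}. (2, 1): f_x = -3 ≠ 0.
  x = 3: f_y(3, y) = 2*y - 2; vanishes at y ∈ {1}. (3, 1): f_x = 0, f = 0 — SINGULAR.
  x = 4: f_y(4, y) = 6*y - 6; vanishes at y ∈ {1}. (4, 1): f_x = -3 ≠ 0.
Only singular point on the grid: (3, 1).
Classify: substitute x = 3 + u, y = 1 + v and expand: f = -u**3 + 2*u*v**2 + v**2.
No constant or linear terms (consistent with a singular point). Quadratic part: v**2. Cubic part: -u**3 + 2*u*v**2.
The quadratic part v**2 is a perfect square, so there is a single (double) tangent line v = 0, i.e. y = 1. Restricting the cubic part to that line (v = 0) leaves -u**3 ≠ 0, so f is not divisible by v and the branch is v² ≈ u**3 to lowest order — this is a cusp.
Classification: cusp.


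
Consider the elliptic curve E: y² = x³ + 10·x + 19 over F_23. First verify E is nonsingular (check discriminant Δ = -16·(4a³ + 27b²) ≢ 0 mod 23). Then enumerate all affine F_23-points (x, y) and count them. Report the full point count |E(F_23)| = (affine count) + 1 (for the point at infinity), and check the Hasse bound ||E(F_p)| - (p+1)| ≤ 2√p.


Affine points = {(2, 1), (2, 22), (4, 10), (4, 13), (7, 8), (7, 15), (8, 6), (8, 17), (12, 2), (12, 21), (13, 0), (15, 5), (15, 18), (20, 10), (20, 13), (22, 10), (22, 13)}; affine count = 17; |E(F_23)| = 18.

Discriminant check: Δ ∝ 4a³ + 27b² = 4·10³ + 27·19² = 4·1000 + 27·361 ≡ 16 (mod 23). Nonzero ⇒ E is nonsingular.
For each x ∈ F_23, compute rhs = x³ + 10·x + 19 mod 23, then count y ∈ F_23 with y² ≡ rhs.
  x = 0: rhs = 19, matching y values: none (0 points).
  x = 1: rhs = 7, matching y values: none (0 points).
  x = 2: rhs = 1, matching y values: 1, 22 (2 points).
  x = 3: rhs = 7, matching y values: none (0 points).
  x = 4: rhs = 8, matching y values: 10, 13 (2 points).
  x = 5: rhs = 10, matching y values: none (0 points).
  x = 6: rhs = 19, matching y values: none (0 points).
  x = 7: rhs = 18, matching y values: 8, 15 (2 points).
  x = 8: rhs = 13, matching y values: 6, 17 (2 points).
  x = 9: rhs = 10, matching y values: none (0 points).
  x = 10: rhs = 15, matching y values: none (0 points).
  x = 11: rhs = 11, matching y values: none (0 points).
  x = 12: rhs = 4, matching y values: 2, 21 (2 points).
  x = 13: rhs = 0, matching y values: 0 (1 points).
  x = 14: rhs = 5, matching y values: none (0 points).
  x = 15: rhs = 2, matching y values: 5, 18 (2 points).
  x = 16: rhs = 20, matching y values: none (0 points).
  x = 17: rhs = 19, matching y values: none (0 points).
  x = 18: rhs = 5, matching y values: none (0 points).
  x = 19: rhs = 7, matching y values: none (0 points).
  x = 20: rhs = 8, matching y values: 10, 13 (2 points).
  x = 21: rhs = 14, matching y values: none (0 points).
  x = 22: rhs = 8, matching y values: 10, 13 (2 points).
Total affine count: 17.
Full point count |E(F_23)| = 17 + 1 = 18.
Hasse bound: |18 − (23+1)| = |-6| = 6 ≤ 2√23 ≈ 9.5917 ✓.


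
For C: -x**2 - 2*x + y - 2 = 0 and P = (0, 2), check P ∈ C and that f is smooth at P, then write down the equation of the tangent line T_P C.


Tangent line at P: -2*x + y - 2 = 0.

Step 1: f(0, 2) = 0, so P lies on C.
Step 2: partial derivatives
  f_x(x, y) = -2*x - 2, f_y(x, y) = 1.
  f_x(P) = -2, f_y(P) = 1 (gradient nonzero, so P is smooth).
Step 3: tangent line at P: -2·(x − 0) + 1·(y − 2) = 0.
Expanding: -2*x + y - 2 = 0.


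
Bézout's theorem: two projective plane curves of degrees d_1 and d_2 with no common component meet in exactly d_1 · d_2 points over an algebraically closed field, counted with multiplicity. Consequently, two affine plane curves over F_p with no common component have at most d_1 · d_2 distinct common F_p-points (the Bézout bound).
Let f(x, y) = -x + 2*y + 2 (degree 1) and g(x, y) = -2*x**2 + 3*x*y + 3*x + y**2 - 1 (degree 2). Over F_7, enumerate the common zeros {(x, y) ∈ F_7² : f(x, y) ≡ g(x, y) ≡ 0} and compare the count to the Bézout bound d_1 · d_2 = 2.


Common zeros: {(0, 6), (3, 4)}; count = 2; Bézout bound = 2.

deg(f) = 1, deg(g) = 2, so Bézout bound = 2.
Scan x ∈ F_7. For each x, list the y ∈ F_7 with f(x, y) ≡ 0 and those with g(x, y) ≡ 0 (mod 7); the common zeros in that column are the intersection.
  x = 0: f ≡ 0 at y ∈ {6}; g ≡ 0 at y ∈ {1, 6}; common: {6}.
  x = 1: f ≡ 0 at y ∈ {3}; g ≡ 0 at y ∈ {0, 4}; common: ∅.
  x = 2: f ≡ 0 at y ∈ {0}; g ≡ 0 at y ∈ ∅; common: ∅.
  x = 3: f ≡ 0 at y ∈ {4}; g ≡ 0 at y ∈ {1, 4}; common: {4}.
  x = 4: f ≡ 0 at y ∈ {1}; g ≡ 0 at y ∈ {0, 2}; common: ∅.
  x = 5: f ≡ 0 at y ∈ {5}; g ≡ 0 at y ∈ ∅; common: ∅.
  x = 6: f ≡ 0 at y ∈ {2}; g ≡ 0 at y ∈ ∅; common: ∅.
Collecting: common zeros = {(0, 6), (3, 4)}, so the count is 2.
Comparison with the Bézout bound: 2 ≤ 2 = deg(f)·deg(g), as expected for curves with no common component (the bound is attained).
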